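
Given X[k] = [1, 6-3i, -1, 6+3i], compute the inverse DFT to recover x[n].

x[n] = (1/4) Σ(k=0 to 3) X[k] · e^(2πikn/4)

Computing each x[n]:
x[0] = 3
x[1] = 2
x[2] = -3
x[3] = -1

x = [3, 2, -3, -1]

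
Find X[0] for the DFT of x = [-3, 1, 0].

X[0] = Σ(n=0 to 2) x[n] · ω_3^0 = Σ x[n]
= (-3) + (1) + (0)

X[0] = -2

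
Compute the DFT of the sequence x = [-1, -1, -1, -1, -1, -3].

X[k] = Σ(n=0 to 5) x[n] · ω_6^(nk)
where ω_6 = e^(-2πi/6)

Computing each X[k]:
X[0] = -8
X[1] = -1.0000-1.7321i
X[2] = 1.0000-1.7321i
X[3] = 2
X[4] = 1.0000+1.7321i
X[5] = -1.0000+1.7321i

X = [-8, -1.0000-1.7321i, 1.0000-1.7321i, 2, 1.0000+1.7321i, -1.0000+1.7321i]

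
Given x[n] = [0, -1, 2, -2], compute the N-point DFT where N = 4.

X[k] = Σ(n=0 to 3) x[n] · ω_4^(nk)
where ω_4 = e^(-2πi/4)

Computing each X[k]:
X[0] = -1
X[1] = -2-1i
X[2] = 5
X[3] = -2+1i

X = [-1, -2-1i, 5, -2+1i]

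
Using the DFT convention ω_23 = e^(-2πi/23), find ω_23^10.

ω_23^10 = e^(-2πi·10/23)
= cos(-2π·10/23) + i·sin(-2π·10/23)
= cos(-20π/23) + i·sin(-20π/23)

ω_23^10 = cos(-20π/23) + i·sin(-20π/23) = -0.9172-0.3984i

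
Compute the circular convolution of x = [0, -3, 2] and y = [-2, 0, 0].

(x ⊛ y)[n] = Σ(m=0 to 2) x[m] · y[(n-m) mod 3]

Computing each output sample:
(x ⊛ y)[0] = 0
(x ⊛ y)[1] = 6
(x ⊛ y)[2] = -4

x ⊛ y = [0, 6, -4]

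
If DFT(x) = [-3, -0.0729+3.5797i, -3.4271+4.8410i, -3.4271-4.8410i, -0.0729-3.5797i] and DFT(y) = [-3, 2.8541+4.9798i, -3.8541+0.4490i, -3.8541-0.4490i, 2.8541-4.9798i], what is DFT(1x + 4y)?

By linearity: DFT(1x + 4y) = 1·DFT(x) + 4·DFT(y)
= 1·[-3, -0.0729+3.5797i, -3.4271+4.8410i, -3.4271-4.8410i, -0.0729-3.5797i] + 4·[-3, 2.8541+4.9798i, -3.8541+0.4490i, -3.8541-0.4490i, 2.8541-4.9798i]

Computing element-wise:
Z[0] = 1·(-3) + 4·(-3) = -15
Z[1] = 1·(-0.0729+3.5797i) + 4·(2.8541+4.9798i) = 11.3435+23.4989i
Z[2] = 1·(-3.4271+4.8410i) + 4·(-3.8541+0.4490i) = -18.8435+6.6370i
Z[3] = 1·(-3.4271-4.8410i) + 4·(-3.8541-0.4490i) = -18.8435-6.6370i
Z[4] = 1·(-0.0729-3.5797i) + 4·(2.8541-4.9798i) = 11.3435-23.4989i

DFT(1x + 4y) = 1·X + 4·Y = [-15, 11.3435+23.4989i, -18.8435+6.6370i, -18.8435-6.6370i, 11.3435-23.4989i]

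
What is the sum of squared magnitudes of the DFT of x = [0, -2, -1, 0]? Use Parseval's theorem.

Parseval: Σ|x[n]|² = (1/N)Σ|X[k]|², so Σ|X[k]|² = N·Σ|x[n]|² = 4·5.0000

Σ|X[k]|² = N·Σ|x[n]|² = 4·5.0000 = 20.0000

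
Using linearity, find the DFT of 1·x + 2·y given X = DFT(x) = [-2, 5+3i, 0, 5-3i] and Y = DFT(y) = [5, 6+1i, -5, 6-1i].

By linearity: DFT(1x + 2y) = 1·DFT(x) + 2·DFT(y)
= 1·[-2, 5+3i, 0, 5-3i] + 2·[5, 6+1i, -5, 6-1i]

Computing element-wise:
Z[0] = 1·(-2) + 2·(5) = 8
Z[1] = 1·(5+3i) + 2·(6+1i) = 17+5i
Z[2] = 1·(0) + 2·(-5) = -10
Z[3] = 1·(5-3i) + 2·(6-1i) = 17-5i

DFT(1x + 2y) = 1·X + 2·Y = [8, 17+5i, -10, 17-5i]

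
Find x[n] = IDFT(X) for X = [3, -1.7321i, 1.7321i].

x[n] = (1/3) Σ(k=0 to 2) X[k] · e^(2πikn/3)

Computing each x[n]:
x[0] = 1
x[1] = 2
x[2] = 0

x = [1, 2, 0]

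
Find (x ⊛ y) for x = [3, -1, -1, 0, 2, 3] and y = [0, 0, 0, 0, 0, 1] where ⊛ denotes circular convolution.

(x ⊛ y)[n] = Σ(m=0 to 5) x[m] · y[(n-m) mod 6]

Computing each output sample:
(x ⊛ y)[0] = -1
(x ⊛ y)[1] = -1
(x ⊛ y)[2] = 0
(x ⊛ y)[3] = 2
(x ⊛ y)[4] = 3
(x ⊛ y)[5] = 3

x ⊛ y = [-1, -1, 0, 2, 3, 3]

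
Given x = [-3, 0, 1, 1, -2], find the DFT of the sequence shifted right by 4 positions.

Time shift by 4: X_shifted[k] = ω_5^(4k) · X[k]
Shifted x = [0, 1, 1, -2, -3]

DFT(x[n-4]) = [-3, 0.1910-5.5676i, 1.3090+0.5020i, 1.3090-0.5020i, 0.1910+5.5676i]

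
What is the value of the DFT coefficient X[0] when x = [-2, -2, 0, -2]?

X[0] = Σ(n=0 to 3) x[n] · ω_4^0 = Σ x[n]
= (-2) + (-2) + (0) + (-2)

X[0] = -6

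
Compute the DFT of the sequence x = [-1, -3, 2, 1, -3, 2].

X[k] = Σ(n=0 to 5) x[n] · ω_6^(nk)
where ω_6 = e^(-2πi/6)

Computing each X[k]:
X[0] = -2
X[1] = -2
X[2] = 1.0000+8.6603i
X[3] = -2
X[4] = 1.0000-8.6603i
X[5] = -2

X = [-2, -2, 1.0000+8.6603i, -2, 1.0000-8.6603i, -2]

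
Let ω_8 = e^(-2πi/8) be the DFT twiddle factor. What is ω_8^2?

ω_8^2 = e^(-2πi·2/8)
= cos(-2π·2/8) + i·sin(-2π·2/8)
= cos(-4π/8) + i·sin(-4π/8)

ω_8^2 = cos(-4π/8) + i·sin(-4π/8) = -1i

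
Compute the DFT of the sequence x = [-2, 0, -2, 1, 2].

X[k] = Σ(n=0 to 4) x[n] · ω_5^(nk)
where ω_5 = e^(-2πi/5)

Computing each X[k]:
X[0] = -1
X[1] = -0.5729+3.6655i
X[2] = -3.9271-1.6776i
X[3] = -3.9271+1.6776i
X[4] = -0.5729-3.6655i

X = [-1, -0.5729+3.6655i, -3.9271-1.6776i, -3.9271+1.6776i, -0.5729-3.6655i]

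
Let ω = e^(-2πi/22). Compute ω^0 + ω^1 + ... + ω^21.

Sum of all nth roots of unity equals 0 for n > 1 (geometric series with r ≠ 1).

0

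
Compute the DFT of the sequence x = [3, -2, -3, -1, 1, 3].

X[k] = Σ(n=0 to 5) x[n] · ω_6^(nk)
where ω_6 = e^(-2πi/6)

Computing each X[k]:
X[0] = 1
X[1] = 5.5000+7.7942i
X[2] = 2.5000+0.8660i
X[3] = 1
X[4] = 2.5000-0.8660i
X[5] = 5.5000-7.7942i

X = [1, 5.5000+7.7942i, 2.5000+0.8660i, 1, 2.5000-0.8660i, 5.5000-7.7942i]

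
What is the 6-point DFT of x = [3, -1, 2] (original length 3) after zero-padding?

Original 3-point DFT: [4, 2.5000+2.5981i, 2.5000-2.5981i]
Zero-padded 6-point DFT provides frequency interpolation.

DFT_6([x, 0, ...]) = [4, 1.5000-0.8660i, 2.5000+2.5981i, 6, 2.5000-2.5981i, 1.5000+0.8660i]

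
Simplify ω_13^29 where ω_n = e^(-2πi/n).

Since ω_13^13 = 1, powers reduce modulo 13.
29 mod 13 = 3
So ω_13^29 = ω_13^3 = e^(-2πi·3/13)

ω_13^29 = ω_13^3 = 0.1205-0.9927i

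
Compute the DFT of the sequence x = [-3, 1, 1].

X[k] = Σ(n=0 to 2) x[n] · ω_3^(nk)
where ω_3 = e^(-2πi/3)

Computing each X[k]:
X[0] = -1
X[1] = -4
X[2] = -4

X = [-1, -4, -4]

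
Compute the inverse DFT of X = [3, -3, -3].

x[n] = (1/3) Σ(k=0 to 2) X[k] · e^(2πikn/3)

Computing each x[n]:
x[0] = -1
x[1] = 2
x[2] = 2

x = [-1, 2, 2]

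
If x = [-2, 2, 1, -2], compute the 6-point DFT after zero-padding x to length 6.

Original 4-point DFT: [-1, -3-4i, -1, -3+4i]
Zero-padded 6-point DFT provides frequency interpolation.

DFT_6([x, 0, ...]) = [-1, 0.5000-2.5981i, -5.5000-0.8660i, -1, -5.5000+0.8660i, 0.5000+2.5981i]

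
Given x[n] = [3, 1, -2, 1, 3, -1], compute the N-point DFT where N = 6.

X[k] = Σ(n=0 to 5) x[n] · ω_6^(nk)
where ω_6 = e^(-2πi/6)

Computing each X[k]:
X[0] = 5
X[1] = 1.5000+2.5981i
X[2] = 3.5000-6.0622i
X[3] = 3
X[4] = 3.5000+6.0622i
X[5] = 1.5000-2.5981i

X = [5, 1.5000+2.5981i, 3.5000-6.0622i, 3, 3.5000+6.0622i, 1.5000-2.5981i]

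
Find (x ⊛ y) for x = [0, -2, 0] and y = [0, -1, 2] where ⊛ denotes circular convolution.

(x ⊛ y)[n] = Σ(m=0 to 2) x[m] · y[(n-m) mod 3]

Computing each output sample:
(x ⊛ y)[0] = -4
(x ⊛ y)[1] = 0
(x ⊛ y)[2] = 2

x ⊛ y = [-4, 0, 2]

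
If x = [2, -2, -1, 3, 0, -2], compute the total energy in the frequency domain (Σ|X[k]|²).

Parseval: Σ|x[n]|² = (1/N)Σ|X[k]|², so Σ|X[k]|² = N·Σ|x[n]|² = 6·22.0000

Σ|X[k]|² = N·Σ|x[n]|² = 6·22.0000 = 132.0000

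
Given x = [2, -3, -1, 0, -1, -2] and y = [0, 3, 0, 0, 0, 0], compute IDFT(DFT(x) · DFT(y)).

(x ⊛ y)[n] = Σ(m=0 to 5) x[m] · y[(n-m) mod 6]

Computing each output sample:
(x ⊛ y)[0] = -6
(x ⊛ y)[1] = 6
(x ⊛ y)[2] = -9
(x ⊛ y)[3] = -3
(x ⊛ y)[4] = 0
(x ⊛ y)[5] = -3

x ⊛ y = [-6, 6, -9, -3, 0, -3]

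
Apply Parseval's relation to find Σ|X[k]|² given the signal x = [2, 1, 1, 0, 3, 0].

Parseval: Σ|x[n]|² = (1/N)Σ|X[k]|², so Σ|X[k]|² = N·Σ|x[n]|² = 6·15.0000

Σ|X[k]|² = N·Σ|x[n]|² = 6·15.0000 = 90.0000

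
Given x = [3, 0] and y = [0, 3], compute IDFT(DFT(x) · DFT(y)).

(x ⊛ y)[n] = Σ(m=0 to 1) x[m] · y[(n-m) mod 2]

Computing each output sample:
(x ⊛ y)[0] = 0
(x ⊛ y)[1] = 9

x ⊛ y = [0, 9]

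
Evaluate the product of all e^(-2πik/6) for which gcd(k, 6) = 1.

The primitive 6th roots of unity are ω_6^k for k coprime to 6: k ∈ {1, 5}
Their product equals the constant term of the cyclotomic polynomial Φ_6(x) up to sign.
For n ≥ 3, the product of all primitive nth roots of unity is 1. (For n=1 it is 1; for n=2 it is -1.)

1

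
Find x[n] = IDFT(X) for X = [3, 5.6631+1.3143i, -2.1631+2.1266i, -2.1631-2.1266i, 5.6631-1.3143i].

x[n] = (1/5) Σ(k=0 to 4) X[k] · e^(2πikn/5)

Computing each x[n]:
x[0] = 2
x[1] = 1
x[2] = -1
x[3] = -2
x[4] = 3

x = [2, 1, -1, -2, 3]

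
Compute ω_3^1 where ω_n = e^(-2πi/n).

ω_3^1 = e^(-2πi·1/3)
= cos(-2π·1/3) + i·sin(-2π·1/3)
= cos(-2π/3) + i·sin(-2π/3)

ω_3^1 = cos(-2π/3) + i·sin(-2π/3) = -0.5000-0.8660i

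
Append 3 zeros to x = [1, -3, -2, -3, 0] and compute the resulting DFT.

Original 5-point DFT: [-7, 4.1180+2.2654i, 1.8820+2.7144i, 1.8820-2.7144i, 4.1180-2.2654i]
Zero-padded 8-point DFT provides frequency interpolation.

DFT_8([x, 0, ...]) = [-7, 1.0000+6.2426i, 3, 1.0000+2.2426i, 5, 1.0000-2.2426i, 3, 1.0000-6.2426i]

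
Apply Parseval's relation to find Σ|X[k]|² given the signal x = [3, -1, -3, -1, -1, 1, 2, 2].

Parseval: Σ|x[n]|² = (1/N)Σ|X[k]|², so Σ|X[k]|² = N·Σ|x[n]|² = 8·30.0000

Σ|X[k]|² = N·Σ|x[n]|² = 8·30.0000 = 240.0000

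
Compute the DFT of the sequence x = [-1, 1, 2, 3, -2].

X[k] = Σ(n=0 to 4) x[n] · ω_5^(nk)
where ω_5 = e^(-2πi/5)

Computing each X[k]:
X[0] = 3
X[1] = -5.3541-2.2654i
X[2] = 1.3541-2.7144i
X[3] = 1.3541+2.7144i
X[4] = -5.3541+2.2654i

X = [3, -5.3541-2.2654i, 1.3541-2.7144i, 1.3541+2.7144i, -5.3541+2.2654i]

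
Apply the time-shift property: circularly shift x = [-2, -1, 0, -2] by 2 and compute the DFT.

Time shift by 2: X_shifted[k] = ω_4^(2k) · X[k]
Shifted x = [0, -2, -2, -1]

DFT(x[n-2]) = [-5, 2+1i, 1, 2-1i]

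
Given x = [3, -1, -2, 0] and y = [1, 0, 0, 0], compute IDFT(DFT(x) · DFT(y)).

(x ⊛ y)[n] = Σ(m=0 to 3) x[m] · y[(n-m) mod 4]

Computing each output sample:
(x ⊛ y)[0] = 3
(x ⊛ y)[1] = -1
(x ⊛ y)[2] = -2
(x ⊛ y)[3] = 0

x ⊛ y = [3, -1, -2, 0]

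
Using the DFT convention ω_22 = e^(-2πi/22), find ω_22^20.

ω_22^20 = e^(-2πi·20/22)
= cos(-2π·20/22) + i·sin(-2π·20/22)
= cos(-40π/22) + i·sin(-40π/22)

ω_22^20 = cos(-40π/22) + i·sin(-40π/22) = 0.8413+0.5406i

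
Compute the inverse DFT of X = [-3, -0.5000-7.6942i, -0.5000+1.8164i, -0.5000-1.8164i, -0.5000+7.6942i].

x[n] = (1/5) Σ(k=0 to 4) X[k] · e^(2πikn/5)

Computing each x[n]:
x[0] = -1
x[1] = 2
x[2] = 2
x[3] = -3
x[4] = -3

x = [-1, 2, 2, -3, -3]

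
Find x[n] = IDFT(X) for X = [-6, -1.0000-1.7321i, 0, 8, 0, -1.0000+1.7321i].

x[n] = (1/6) Σ(k=0 to 5) X[k] · e^(2πikn/6)

Computing each x[n]:
x[0] = 0
x[1] = -2
x[2] = 1
x[3] = -2
x[4] = 0
x[5] = -3

x = [0, -2, 1, -2, 0, -3]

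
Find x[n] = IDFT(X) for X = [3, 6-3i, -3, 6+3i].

x[n] = (1/4) Σ(k=0 to 3) X[k] · e^(2πikn/4)

Computing each x[n]:
x[0] = 3
x[1] = 3
x[2] = -3
x[3] = 0

x = [3, 3, -3, 0]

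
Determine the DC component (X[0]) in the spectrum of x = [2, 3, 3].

X[0] = Σ(n=0 to 2) x[n] · ω_3^0 = Σ x[n]
= (2) + (3) + (3)

X[0] = 8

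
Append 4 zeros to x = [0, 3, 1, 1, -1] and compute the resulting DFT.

Original 5-point DFT: [4, -1.0000-3.8042i, -1.0000-2.3511i, -1.0000+2.3511i, -1.0000+3.8042i]
Zero-padded 9-point DFT provides frequency interpolation.

DFT_9([x, 0, ...]) = [4, 2.9115-3.4372i, -1.6848-3.0732i, -0.5000-0.8660i, -2.7267-2.2341i, -2.7267+2.2341i, -0.5000+0.8660i, -1.6848+3.0732i, 2.9115+3.4372i]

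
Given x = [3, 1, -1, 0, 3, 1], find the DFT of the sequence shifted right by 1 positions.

Time shift by 1: X_shifted[k] = ω_6^(1k) · X[k]
Shifted x = [1, 3, 1, -1, 0, 3]

DFT(x[n-1]) = [7, 4.5000-0.8660i, -3.5000+0.8660i, -3, -3.5000-0.8660i, 4.5000+0.8660i]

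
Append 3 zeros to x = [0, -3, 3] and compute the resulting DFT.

Original 3-point DFT: [0, 5.1962i, -5.1962i]
Zero-padded 6-point DFT provides frequency interpolation.

DFT_6([x, 0, ...]) = [0, -3, 5.1962i, 6, -5.1962i, -3]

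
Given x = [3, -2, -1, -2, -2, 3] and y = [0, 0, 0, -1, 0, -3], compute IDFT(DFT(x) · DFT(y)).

(x ⊛ y)[n] = Σ(m=0 to 5) x[m] · y[(n-m) mod 6]

Computing each output sample:
(x ⊛ y)[0] = 8
(x ⊛ y)[1] = 5
(x ⊛ y)[2] = 3
(x ⊛ y)[3] = 3
(x ⊛ y)[4] = -7
(x ⊛ y)[5] = -8

x ⊛ y = [8, 5, 3, 3, -7, -8]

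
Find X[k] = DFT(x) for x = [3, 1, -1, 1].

X[k] = Σ(n=0 to 3) x[n] · ω_4^(nk)
where ω_4 = e^(-2πi/4)

Computing each X[k]:
X[0] = 4
X[1] = 4
X[2] = 0
X[3] = 4

X = [4, 4, 0, 4]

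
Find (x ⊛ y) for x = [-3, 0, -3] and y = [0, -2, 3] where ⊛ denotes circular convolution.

(x ⊛ y)[n] = Σ(m=0 to 2) x[m] · y[(n-m) mod 3]

Computing each output sample:
(x ⊛ y)[0] = 6
(x ⊛ y)[1] = -3
(x ⊛ y)[2] = -9

x ⊛ y = [6, -3, -9]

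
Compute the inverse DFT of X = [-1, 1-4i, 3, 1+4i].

x[n] = (1/4) Σ(k=0 to 3) X[k] · e^(2πikn/4)

Computing each x[n]:
x[0] = 1
x[1] = 1
x[2] = 0
x[3] = -3

x = [1, 1, 0, -3]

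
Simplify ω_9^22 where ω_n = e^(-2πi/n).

Since ω_9^9 = 1, powers reduce modulo 9.
22 mod 9 = 4
So ω_9^22 = ω_9^4 = e^(-2πi·4/9)

ω_9^22 = ω_9^4 = -0.9397-0.3420i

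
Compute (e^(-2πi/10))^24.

Since ω_10^10 = 1, powers reduce modulo 10.
24 mod 10 = 4
So ω_10^24 = ω_10^4 = e^(-2πi·4/10)

ω_10^24 = ω_10^4 = -0.8090-0.5878i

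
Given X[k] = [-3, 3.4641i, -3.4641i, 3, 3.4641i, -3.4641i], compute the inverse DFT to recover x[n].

x[n] = (1/6) Σ(k=0 to 5) X[k] · e^(2πikn/6)

Computing each x[n]:
x[0] = 0
x[1] = -1
x[2] = -2
x[3] = -1
x[4] = 2
x[5] = -1

x = [0, -1, -2, -1, 2, -1]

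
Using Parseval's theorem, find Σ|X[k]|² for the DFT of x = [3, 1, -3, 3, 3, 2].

Parseval: Σ|x[n]|² = (1/N)Σ|X[k]|², so Σ|X[k]|² = N·Σ|x[n]|² = 6·41.0000

Σ|X[k]|² = N·Σ|x[n]|² = 6·41.0000 = 246.0000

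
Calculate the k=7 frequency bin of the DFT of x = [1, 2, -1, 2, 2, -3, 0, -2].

X[7] = Σ(n=0 to 7) x[n] · ω_8^(7n) where ω_8 = e^(-2πi/8)
= (1)·ω_8^0 + (2)·ω_8^7 + (-1)·ω_8^14 + (2)·ω_8^21 + (2)·ω_8^28 + (-3)·ω_8^35 + (0)·ω_8^42 + (-2)·ω_8^49

X[7] = -0.2929+5.3640i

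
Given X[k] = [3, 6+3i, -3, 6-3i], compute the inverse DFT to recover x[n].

x[n] = (1/4) Σ(k=0 to 3) X[k] · e^(2πikn/4)

Computing each x[n]:
x[0] = 3
x[1] = 0
x[2] = -3
x[3] = 3

x = [3, 0, -3, 3]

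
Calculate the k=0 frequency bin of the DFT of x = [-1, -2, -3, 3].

X[0] = Σ(n=0 to 3) x[n] · ω_4^0 = Σ x[n]
= (-1) + (-2) + (-3) + (3)

X[0] = -3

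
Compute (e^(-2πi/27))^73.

Since ω_27^27 = 1, powers reduce modulo 27.
73 mod 27 = 19
So ω_27^73 = ω_27^19 = e^(-2πi·19/27)

ω_27^73 = ω_27^19 = -0.2868+0.9580i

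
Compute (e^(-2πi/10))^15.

Since ω_10^10 = 1, powers reduce modulo 10.
15 mod 10 = 5
So ω_10^15 = ω_10^5 = e^(-2πi·5/10)

ω_10^15 = ω_10^5 = -1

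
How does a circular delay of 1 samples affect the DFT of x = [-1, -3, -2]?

Time shift by 1: X_shifted[k] = ω_3^(1k) · X[k]
Shifted x = [-2, -1, -3]

DFT(x[n-1]) = [-6, -1.7321i, 1.7321i]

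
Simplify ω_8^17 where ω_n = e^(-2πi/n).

Since ω_8^8 = 1, powers reduce modulo 8.
17 mod 8 = 1
So ω_8^17 = ω_8^1 = e^(-2πi·1/8)

ω_8^17 = ω_8^1 = 0.7071-0.7071i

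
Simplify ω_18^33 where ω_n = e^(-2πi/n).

Since ω_18^18 = 1, powers reduce modulo 18.
33 mod 18 = 15
So ω_18^33 = ω_18^15 = e^(-2πi·15/18)

ω_18^33 = ω_18^15 = 0.5000+0.8660i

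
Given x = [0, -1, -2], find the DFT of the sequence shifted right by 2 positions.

Time shift by 2: X_shifted[k] = ω_3^(2k) · X[k]
Shifted x = [-1, -2, 0]

DFT(x[n-2]) = [-3, 1.7321i, -1.7321i]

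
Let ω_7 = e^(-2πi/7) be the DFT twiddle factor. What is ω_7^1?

ω_7^1 = e^(-2πi·1/7)
= cos(-2π·1/7) + i·sin(-2π·1/7)
= cos(-2π/7) + i·sin(-2π/7)

ω_7^1 = cos(-2π/7) + i·sin(-2π/7) = 0.6235-0.7818i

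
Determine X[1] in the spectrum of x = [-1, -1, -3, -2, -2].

X[1] = Σ(n=0 to 4) x[n] · ω_5^(1n) where ω_5 = e^(-2πi/5)
= (-1)·ω_5^0 + (-1)·ω_5^1 + (-3)·ω_5^2 + (-2)·ω_5^3 + (-2)·ω_5^4

X[1] = 2.1180-0.3633i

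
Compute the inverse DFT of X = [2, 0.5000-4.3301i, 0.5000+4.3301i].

x[n] = (1/3) Σ(k=0 to 2) X[k] · e^(2πikn/3)

Computing each x[n]:
x[0] = 1
x[1] = 3
x[2] = -2

x = [1, 3, -2]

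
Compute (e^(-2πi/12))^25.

Since ω_12^12 = 1, powers reduce modulo 12.
25 mod 12 = 1
So ω_12^25 = ω_12^1 = e^(-2πi·1/12)

ω_12^25 = ω_12^1 = 0.8660-0.5000i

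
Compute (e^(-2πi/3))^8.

Since ω_3^3 = 1, powers reduce modulo 3.
8 mod 3 = 2
So ω_3^8 = ω_3^2 = e^(-2πi·2/3)

ω_3^8 = ω_3^2 = -0.5000+0.8660i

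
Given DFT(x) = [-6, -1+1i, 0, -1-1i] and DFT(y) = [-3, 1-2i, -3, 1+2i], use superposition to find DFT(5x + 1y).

By linearity: DFT(5x + 1y) = 5·DFT(x) + 1·DFT(y)
= 5·[-6, -1+1i, 0, -1-1i] + 1·[-3, 1-2i, -3, 1+2i]

Computing element-wise:
Z[0] = 5·(-6) + 1·(-3) = -33
Z[1] = 5·(-1+1i) + 1·(1-2i) = -4+3i
Z[2] = 5·(0) + 1·(-3) = -3
Z[3] = 5·(-1-1i) + 1·(1+2i) = -4-3i

DFT(5x + 1y) = 5·X + 1·Y = [-33, -4+3i, -3, -4-3i]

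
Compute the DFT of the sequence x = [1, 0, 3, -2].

X[k] = Σ(n=0 to 3) x[n] · ω_4^(nk)
where ω_4 = e^(-2πi/4)

Computing each X[k]:
X[0] = 2
X[1] = -2-2i
X[2] = 6
X[3] = -2+2i

X = [2, -2-2i, 6, -2+2i]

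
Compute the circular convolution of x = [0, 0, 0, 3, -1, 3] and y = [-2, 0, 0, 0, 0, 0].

(x ⊛ y)[n] = Σ(m=0 to 5) x[m] · y[(n-m) mod 6]

Computing each output sample:
(x ⊛ y)[0] = 0
(x ⊛ y)[1] = 0
(x ⊛ y)[2] = 0
(x ⊛ y)[3] = -6
(x ⊛ y)[4] = 2
(x ⊛ y)[5] = -6

x ⊛ y = [0, 0, 0, -6, 2, -6]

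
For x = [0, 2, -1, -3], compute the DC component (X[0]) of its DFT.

X[0] = Σ(n=0 to 3) x[n] · ω_4^0 = Σ x[n]
= (0) + (2) + (-1) + (-3)

X[0] = -2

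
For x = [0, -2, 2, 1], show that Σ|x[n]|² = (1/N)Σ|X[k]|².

Time domain:
Σ|x[n]|² = |0|² + |-2|² + |2|² + |1|² = 9.0000

Frequency domain:
(1/4)Σ|X[k]|² = (1/4)(|1|² + |-2+3i|² + |3|² + |-2-3i|²) = (1/4)·36.0000 = 9.0000

Both sides agree, confirming Parseval's theorem.

Σ|x[n]|² = (1/N)Σ|X[k]|² = 9.0000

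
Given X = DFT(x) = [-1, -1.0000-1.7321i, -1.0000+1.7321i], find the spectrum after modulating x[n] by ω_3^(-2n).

Modulation property: DFT(ω_3^(-2n)·x[n]) = X[(k-2) mod 3], so circularly shift X by 2 positions.

X[k-2] = [-1.0000-1.7321i, -1.0000+1.7321i, -1]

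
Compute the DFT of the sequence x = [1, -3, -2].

X[k] = Σ(n=0 to 2) x[n] · ω_3^(nk)
where ω_3 = e^(-2πi/3)

Computing each X[k]:
X[0] = -4
X[1] = 3.5000+0.8660i
X[2] = 3.5000-0.8660i

X = [-4, 3.5000+0.8660i, 3.5000-0.8660i]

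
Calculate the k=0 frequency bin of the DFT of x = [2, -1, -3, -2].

X[0] = Σ(n=0 to 3) x[n] · ω_4^0 = Σ x[n]
= (2) + (-1) + (-3) + (-2)

X[0] = -4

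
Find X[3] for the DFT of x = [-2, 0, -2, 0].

X[3] = Σ(n=0 to 3) x[n] · ω_4^(3n) where ω_4 = e^(-2πi/4)
= (-2)·ω_4^0 + (0)·ω_4^3 + (-2)·ω_4^6 + (0)·ω_4^9

X[3] = 0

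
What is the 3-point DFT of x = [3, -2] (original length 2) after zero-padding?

Original 2-point DFT: [1, 5]
Zero-padded 3-point DFT provides frequency interpolation.

DFT_3([x, 0, ...]) = [1, 4.0000+1.7321i, 4.0000-1.7321i]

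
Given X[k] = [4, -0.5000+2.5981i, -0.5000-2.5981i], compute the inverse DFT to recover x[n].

x[n] = (1/3) Σ(k=0 to 2) X[k] · e^(2πikn/3)

Computing each x[n]:
x[0] = 1
x[1] = 0
x[2] = 3

x = [1, 0, 3]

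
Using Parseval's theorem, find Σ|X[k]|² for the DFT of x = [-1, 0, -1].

Parseval: Σ|x[n]|² = (1/N)Σ|X[k]|², so Σ|X[k]|² = N·Σ|x[n]|² = 3·2.0000

Σ|X[k]|² = N·Σ|x[n]|² = 3·2.0000 = 6.0000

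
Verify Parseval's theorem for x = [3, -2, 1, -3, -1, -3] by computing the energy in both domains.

Time domain:
Σ|x[n]|² = |3|² + |-2|² + |1|² + |-3|² + |-1|² + |-3|² = 33.0000

Frequency domain:
(1/6)Σ|X[k]|² = (1/6)(|-5|² + |3.5000-2.5981i|² + |2.5000+0.8660i|² + |11|² + |2.5000-0.8660i|² + |3.5000+2.5981i|²) = (1/6)·198.0000 = 33.0000

Both sides agree, confirming Parseval's theorem.

Σ|x[n]|² = (1/N)Σ|X[k]|² = 33.0000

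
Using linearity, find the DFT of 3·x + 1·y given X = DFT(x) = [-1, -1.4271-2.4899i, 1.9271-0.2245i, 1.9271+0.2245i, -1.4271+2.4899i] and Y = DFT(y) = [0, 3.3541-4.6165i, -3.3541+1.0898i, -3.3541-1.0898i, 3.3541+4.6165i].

By linearity: DFT(3x + 1y) = 3·DFT(x) + 1·DFT(y)
= 3·[-1, -1.4271-2.4899i, 1.9271-0.2245i, 1.9271+0.2245i, -1.4271+2.4899i] + 1·[0, 3.3541-4.6165i, -3.3541+1.0898i, -3.3541-1.0898i, 3.3541+4.6165i]

Computing element-wise:
Z[0] = 3·(-1) + 1·(0) = -3
Z[1] = 3·(-1.4271-2.4899i) + 1·(3.3541-4.6165i) = -0.9272-12.0862i
Z[2] = 3·(1.9271-0.2245i) + 1·(-3.3541+1.0898i) = 2.4272+0.4163i
Z[3] = 3·(1.9271+0.2245i) + 1·(-3.3541-1.0898i) = 2.4272-0.4163i
Z[4] = 3·(-1.4271+2.4899i) + 1·(3.3541+4.6165i) = -0.9272+12.0862i

DFT(3x + 1y) = 3·X + 1·Y = [-3, -0.9272-12.0862i, 2.4272+0.4163i, 2.4272-0.4163i, -0.9272+12.0862i]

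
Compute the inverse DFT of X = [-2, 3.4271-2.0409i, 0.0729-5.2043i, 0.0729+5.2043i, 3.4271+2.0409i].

x[n] = (1/5) Σ(k=0 to 4) X[k] · e^(2πikn/5)

Computing each x[n]:
x[0] = 1
x[1] = 2
x[2] = -3
x[3] = 0
x[4] = -2

x = [1, 2, -3, 0, -2]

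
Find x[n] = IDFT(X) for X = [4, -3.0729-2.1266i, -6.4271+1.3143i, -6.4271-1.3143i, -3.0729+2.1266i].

x[n] = (1/5) Σ(k=0 to 4) X[k] · e^(2πikn/5)

Computing each x[n]:
x[0] = -3
x[1] = 3
x[2] = 2
x[3] = 0
x[4] = 2

x = [-3, 3, 2, 0, 2]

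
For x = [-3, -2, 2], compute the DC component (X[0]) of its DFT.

X[0] = Σ(n=0 to 2) x[n] · ω_3^0 = Σ x[n]
= (-3) + (-2) + (2)

X[0] = -3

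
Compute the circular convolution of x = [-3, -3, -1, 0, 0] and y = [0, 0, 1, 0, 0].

(x ⊛ y)[n] = Σ(m=0 to 4) x[m] · y[(n-m) mod 5]

Computing each output sample:
(x ⊛ y)[0] = 0
(x ⊛ y)[1] = 0
(x ⊛ y)[2] = -3
(x ⊛ y)[3] = -3
(x ⊛ y)[4] = -1

x ⊛ y = [0, 0, -3, -3, -1]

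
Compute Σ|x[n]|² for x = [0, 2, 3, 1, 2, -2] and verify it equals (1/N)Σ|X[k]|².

Time domain:
Σ|x[n]|² = |0|² + |2|² + |3|² + |1|² + |2|² + |-2|² = 22.0000

Frequency domain:
(1/6)Σ|X[k]|² = (1/6)(|6|² + |-3.5000-4.3301i|² + |-1.5000-2.5981i|² + |4|² + |-1.5000+2.5981i|² + |-3.5000+4.3301i|²) = (1/6)·132.0000 = 22.0000

Both sides agree, confirming Parseval's theorem.

Σ|x[n]|² = (1/N)Σ|X[k]|² = 22.0000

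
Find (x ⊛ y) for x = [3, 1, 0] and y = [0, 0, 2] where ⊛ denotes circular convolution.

(x ⊛ y)[n] = Σ(m=0 to 2) x[m] · y[(n-m) mod 3]

Computing each output sample:
(x ⊛ y)[0] = 2
(x ⊛ y)[1] = 0
(x ⊛ y)[2] = 6

x ⊛ y = [2, 0, 6]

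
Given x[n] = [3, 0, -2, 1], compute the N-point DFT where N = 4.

X[k] = Σ(n=0 to 3) x[n] · ω_4^(nk)
where ω_4 = e^(-2πi/4)

Computing each X[k]:
X[0] = 2
X[1] = 5+1i
X[2] = 0
X[3] = 5-1i

X = [2, 5+1i, 0, 5-1i]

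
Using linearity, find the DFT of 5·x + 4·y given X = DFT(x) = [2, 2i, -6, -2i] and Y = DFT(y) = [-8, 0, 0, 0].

By linearity: DFT(5x + 4y) = 5·DFT(x) + 4·DFT(y)
= 5·[2, 2i, -6, -2i] + 4·[-8, 0, 0, 0]

Computing element-wise:
Z[0] = 5·(2) + 4·(-8) = -22
Z[1] = 5·(2i) + 4·(0) = 10i
Z[2] = 5·(-6) + 4·(0) = -30
Z[3] = 5·(-2i) + 4·(0) = -10i

DFT(5x + 4y) = 5·X + 4·Y = [-22, 10i, -30, -10i]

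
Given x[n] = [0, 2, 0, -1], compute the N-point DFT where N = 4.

X[k] = Σ(n=0 to 3) x[n] · ω_4^(nk)
where ω_4 = e^(-2πi/4)

Computing each X[k]:
X[0] = 1
X[1] = -3i
X[2] = -1
X[3] = 3i

X = [1, -3i, -1, 3i]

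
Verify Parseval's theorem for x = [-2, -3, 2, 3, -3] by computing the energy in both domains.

Time domain:
Σ|x[n]|² = |-2|² + |-3|² + |2|² + |3|² + |-3|² = 35.0000

Frequency domain:
(1/5)Σ|X[k]|² = (1/5)(|-3|² + |-7.8992+0.5878i|² + |4.3992-0.9511i|² + |4.3992+0.9511i|² + |-7.8992-0.5878i|²) = (1/5)·175.0000 = 35.0000

Both sides agree, confirming Parseval's theorem.

Σ|x[n]|² = (1/N)Σ|X[k]|² = 35.0000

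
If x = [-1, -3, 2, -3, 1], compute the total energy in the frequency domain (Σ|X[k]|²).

Parseval: Σ|x[n]|² = (1/N)Σ|X[k]|², so Σ|X[k]|² = N·Σ|x[n]|² = 5·24.0000

Σ|X[k]|² = N·Σ|x[n]|² = 5·24.0000 = 120.0000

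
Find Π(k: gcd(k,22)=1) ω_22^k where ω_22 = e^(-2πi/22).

The primitive 22nd roots of unity are ω_22^k for k coprime to 22: k ∈ {1, 3, 5, 7, 9, 13, 15, 17, 19, 21}
Their product equals the constant term of the cyclotomic polynomial Φ_22(x) up to sign.
For n ≥ 3, the product of all primitive nth roots of unity is 1. (For n=1 it is 1; for n=2 it is -1.)

1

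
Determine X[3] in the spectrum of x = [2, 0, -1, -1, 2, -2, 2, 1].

X[3] = Σ(n=0 to 7) x[n] · ω_8^(3n) where ω_8 = e^(-2πi/8)
= (2)·ω_8^0 + (0)·ω_8^3 + (-1)·ω_8^6 + (-1)·ω_8^9 + (2)·ω_8^12 + (-2)·ω_8^15 + (2)·ω_8^18 + (1)·ω_8^21

X[3] = -2.8284-3.0000i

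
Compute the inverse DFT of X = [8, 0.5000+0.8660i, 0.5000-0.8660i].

x[n] = (1/3) Σ(k=0 to 2) X[k] · e^(2πikn/3)

Computing each x[n]:
x[0] = 3
x[1] = 2
x[2] = 3

x = [3, 2, 3]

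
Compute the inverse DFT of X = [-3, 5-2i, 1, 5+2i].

x[n] = (1/4) Σ(k=0 to 3) X[k] · e^(2πikn/4)

Computing each x[n]:
x[0] = 2
x[1] = 0
x[2] = -3
x[3] = -2

x = [2, 0, -3, -2]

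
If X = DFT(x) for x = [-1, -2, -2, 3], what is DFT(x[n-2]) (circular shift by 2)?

Time shift by 2: X_shifted[k] = ω_4^(2k) · X[k]
Shifted x = [-2, 3, -1, -2]

DFT(x[n-2]) = [-2, -1-5i, -4, -1+5i]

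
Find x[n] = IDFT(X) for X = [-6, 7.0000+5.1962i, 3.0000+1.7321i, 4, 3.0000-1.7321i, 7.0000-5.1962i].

x[n] = (1/6) Σ(k=0 to 5) X[k] · e^(2πikn/6)

Computing each x[n]:
x[0] = 3
x[1] = -3
x[2] = -3
x[3] = -3
x[4] = -1
x[5] = 1

x = [3, -3, -3, -3, -1, 1]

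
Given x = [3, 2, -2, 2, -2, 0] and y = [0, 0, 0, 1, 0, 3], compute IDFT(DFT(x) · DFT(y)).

(x ⊛ y)[n] = Σ(m=0 to 5) x[m] · y[(n-m) mod 6]

Computing each output sample:
(x ⊛ y)[0] = 8
(x ⊛ y)[1] = -8
(x ⊛ y)[2] = 6
(x ⊛ y)[3] = -3
(x ⊛ y)[4] = 2
(x ⊛ y)[5] = 7

x ⊛ y = [8, -8, 6, -3, 2, 7]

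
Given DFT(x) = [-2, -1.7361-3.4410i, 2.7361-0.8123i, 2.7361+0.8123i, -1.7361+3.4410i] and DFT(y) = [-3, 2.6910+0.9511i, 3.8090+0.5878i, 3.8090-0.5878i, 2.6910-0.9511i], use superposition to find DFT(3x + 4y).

By linearity: DFT(3x + 4y) = 3·DFT(x) + 4·DFT(y)
= 3·[-2, -1.7361-3.4410i, 2.7361-0.8123i, 2.7361+0.8123i, -1.7361+3.4410i] + 4·[-3, 2.6910+0.9511i, 3.8090+0.5878i, 3.8090-0.5878i, 2.6910-0.9511i]

Computing element-wise:
Z[0] = 3·(-2) + 4·(-3) = -18
Z[1] = 3·(-1.7361-3.4410i) + 4·(2.6910+0.9511i) = 5.5557-6.5186i
Z[2] = 3·(2.7361-0.8123i) + 4·(3.8090+0.5878i) = 23.4443-0.0857i
Z[3] = 3·(2.7361+0.8123i) + 4·(3.8090-0.5878i) = 23.4443+0.0857i
Z[4] = 3·(-1.7361+3.4410i) + 4·(2.6910-0.9511i) = 5.5557+6.5186i

DFT(3x + 4y) = 3·X + 4·Y = [-18, 5.5557-6.5186i, 23.4443-0.0857i, 23.4443+0.0857i, 5.5557+6.5186i]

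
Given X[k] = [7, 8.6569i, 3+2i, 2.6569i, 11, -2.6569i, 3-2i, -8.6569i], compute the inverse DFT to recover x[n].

x[n] = (1/8) Σ(k=0 to 7) X[k] · e^(2πikn/8)

Computing each x[n]:
x[0] = 3
x[1] = -3
x[2] = 0
x[3] = -2
x[4] = 3
x[5] = 1
x[6] = 3
x[7] = 2

x = [3, -3, 0, -2, 3, 1, 3, 2]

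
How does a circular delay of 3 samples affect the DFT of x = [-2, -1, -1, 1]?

Time shift by 3: X_shifted[k] = ω_4^(3k) · X[k]
Shifted x = [-1, -1, 1, -2]

DFT(x[n-3]) = [-3, -2-1i, 3, -2+1i]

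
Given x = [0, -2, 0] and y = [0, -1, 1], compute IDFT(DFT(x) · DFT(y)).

(x ⊛ y)[n] = Σ(m=0 to 2) x[m] · y[(n-m) mod 3]

Computing each output sample:
(x ⊛ y)[0] = -2
(x ⊛ y)[1] = 0
(x ⊛ y)[2] = 2

x ⊛ y = [-2, 0, 2]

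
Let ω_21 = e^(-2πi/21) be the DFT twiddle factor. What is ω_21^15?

ω_21^15 = e^(-2πi·15/21)
= cos(-2π·15/21) + i·sin(-2π·15/21)
= cos(-30π/21) + i·sin(-30π/21)

ω_21^15 = cos(-30π/21) + i·sin(-30π/21) = -0.2225+0.9749i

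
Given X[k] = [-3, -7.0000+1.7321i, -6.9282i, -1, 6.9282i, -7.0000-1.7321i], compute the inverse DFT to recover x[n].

x[n] = (1/6) Σ(k=0 to 5) X[k] · e^(2πikn/6)

Computing each x[n]:
x[0] = -3
x[1] = 0
x[2] = -2
x[3] = 2
x[4] = 3
x[5] = -3

x = [-3, 0, -2, 2, 3, -3]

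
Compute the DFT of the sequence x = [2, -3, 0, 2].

X[k] = Σ(n=0 to 3) x[n] · ω_4^(nk)
where ω_4 = e^(-2πi/4)

Computing each X[k]:
X[0] = 1
X[1] = 2+5i
X[2] = 3
X[3] = 2-5i

X = [1, 2+5i, 3, 2-5i]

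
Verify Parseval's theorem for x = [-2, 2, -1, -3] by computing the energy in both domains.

Time domain:
Σ|x[n]|² = |-2|² + |2|² + |-1|² + |-3|² = 18.0000

Frequency domain:
(1/4)Σ|X[k]|² = (1/4)(|-4|² + |-1-5i|² + |-2|² + |-1+5i|²) = (1/4)·72.0000 = 18.0000

Both sides agree, confirming Parseval's theorem.

Σ|x[n]|² = (1/N)Σ|X[k]|² = 18.0000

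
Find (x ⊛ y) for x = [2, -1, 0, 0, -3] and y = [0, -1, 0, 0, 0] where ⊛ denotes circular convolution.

(x ⊛ y)[n] = Σ(m=0 to 4) x[m] · y[(n-m) mod 5]

Computing each output sample:
(x ⊛ y)[0] = 3
(x ⊛ y)[1] = -2
(x ⊛ y)[2] = 1
(x ⊛ y)[3] = 0
(x ⊛ y)[4] = 0

x ⊛ y = [3, -2, 1, 0, 0]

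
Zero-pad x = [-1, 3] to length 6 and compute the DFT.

Original 2-point DFT: [2, -4]
Zero-padded 6-point DFT provides frequency interpolation.

DFT_6([x, 0, ...]) = [2, 0.5000-2.5981i, -2.5000-2.5981i, -4, -2.5000+2.5981i, 0.5000+2.5981i]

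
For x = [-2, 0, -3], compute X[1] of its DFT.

X[1] = Σ(n=0 to 2) x[n] · ω_3^(1n) where ω_3 = e^(-2πi/3)
= (-2)·ω_3^0 + (0)·ω_3^1 + (-3)·ω_3^2

X[1] = -0.5000-2.5981i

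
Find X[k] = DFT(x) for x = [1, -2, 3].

X[k] = Σ(n=0 to 2) x[n] · ω_3^(nk)
where ω_3 = e^(-2πi/3)

Computing each X[k]:
X[0] = 2
X[1] = 0.5000+4.3301i
X[2] = 0.5000-4.3301i

X = [2, 0.5000+4.3301i, 0.5000-4.3301i]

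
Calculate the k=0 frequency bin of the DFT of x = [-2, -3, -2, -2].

X[0] = Σ(n=0 to 3) x[n] · ω_4^0 = Σ x[n]
= (-2) + (-3) + (-2) + (-2)

X[0] = -9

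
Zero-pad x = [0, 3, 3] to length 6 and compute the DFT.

Original 3-point DFT: [6, -3, -3]
Zero-padded 6-point DFT provides frequency interpolation.

DFT_6([x, 0, ...]) = [6, -5.1962i, -3, 0, -3, 5.1962i]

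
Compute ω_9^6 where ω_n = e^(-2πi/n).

ω_9^6 = e^(-2πi·6/9)
= cos(-2π·6/9) + i·sin(-2π·6/9)
= cos(-12π/9) + i·sin(-12π/9)

ω_9^6 = cos(-12π/9) + i·sin(-12π/9) = -0.5000+0.8660i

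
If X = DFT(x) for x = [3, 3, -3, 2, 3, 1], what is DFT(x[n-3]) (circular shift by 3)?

Time shift by 3: X_shifted[k] = ω_6^(3k) · X[k]
Shifted x = [2, 3, 1, 3, 3, -3]

DFT(x[n-3]) = [9, -3.0000-3.4641i, 3.0000-6.9282i, 3, 3.0000+6.9282i, -3.0000+3.4641i]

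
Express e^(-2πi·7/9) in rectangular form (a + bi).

ω_9^7 = e^(-2πi·7/9)
= cos(-2π·7/9) + i·sin(-2π·7/9)
= cos(-14π/9) + i·sin(-14π/9)

ω_9^7 = cos(-14π/9) + i·sin(-14π/9) = 0.1736+0.9848i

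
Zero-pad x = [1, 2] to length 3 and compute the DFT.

Original 2-point DFT: [3, -1]
Zero-padded 3-point DFT provides frequency interpolation.

DFT_3([x, 0, ...]) = [3, -1.7321i, 1.7321i]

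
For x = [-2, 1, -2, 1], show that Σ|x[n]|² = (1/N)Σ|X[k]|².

Time domain:
Σ|x[n]|² = |-2|² + |1|² + |-2|² + |1|² = 10.0000

Frequency domain:
(1/4)Σ|X[k]|² = (1/4)(|-2|² + |0|² + |-6|² + |0|²) = (1/4)·40.0000 = 10.0000

Both sides agree, confirming Parseval's theorem.

Σ|x[n]|² = (1/N)Σ|X[k]|² = 10.0000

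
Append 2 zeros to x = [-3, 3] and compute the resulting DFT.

Original 2-point DFT: [0, -6]
Zero-padded 4-point DFT provides frequency interpolation.

DFT_4([x, 0, ...]) = [0, -3-3i, -6, -3+3i]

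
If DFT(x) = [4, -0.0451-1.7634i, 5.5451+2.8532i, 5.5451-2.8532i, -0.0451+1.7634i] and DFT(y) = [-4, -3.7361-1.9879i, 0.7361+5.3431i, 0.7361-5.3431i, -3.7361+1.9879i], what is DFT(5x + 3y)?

By linearity: DFT(5x + 3y) = 5·DFT(x) + 3·DFT(y)
= 5·[4, -0.0451-1.7634i, 5.5451+2.8532i, 5.5451-2.8532i, -0.0451+1.7634i] + 3·[-4, -3.7361-1.9879i, 0.7361+5.3431i, 0.7361-5.3431i, -3.7361+1.9879i]

Computing element-wise:
Z[0] = 5·(4) + 3·(-4) = 8
Z[1] = 5·(-0.0451-1.7634i) + 3·(-3.7361-1.9879i) = -11.4338-14.7807i
Z[2] = 5·(5.5451+2.8532i) + 3·(0.7361+5.3431i) = 29.9338+30.2953i
Z[3] = 5·(5.5451-2.8532i) + 3·(0.7361-5.3431i) = 29.9338-30.2953i
Z[4] = 5·(-0.0451+1.7634i) + 3·(-3.7361+1.9879i) = -11.4338+14.7807i

DFT(5x + 3y) = 5·X + 3·Y = [8, -11.4338-14.7807i, 29.9338+30.2953i, 29.9338-30.2953i, -11.4338+14.7807i]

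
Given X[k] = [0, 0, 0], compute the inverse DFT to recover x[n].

x[n] = (1/3) Σ(k=0 to 2) X[k] · e^(2πikn/3)

Computing each x[n]:
x[0] = 0
x[1] = 0
x[2] = 0

x = [0, 0, 0]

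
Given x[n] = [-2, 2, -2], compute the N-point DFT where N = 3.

X[k] = Σ(n=0 to 2) x[n] · ω_3^(nk)
where ω_3 = e^(-2πi/3)

Computing each X[k]:
X[0] = -2
X[1] = -2.0000-3.4641i
X[2] = -2.0000+3.4641i

X = [-2, -2.0000-3.4641i, -2.0000+3.4641i]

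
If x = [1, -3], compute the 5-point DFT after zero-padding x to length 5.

Original 2-point DFT: [-2, 4]
Zero-padded 5-point DFT provides frequency interpolation.

DFT_5([x, 0, ...]) = [-2, 0.0729+2.8532i, 3.4271+1.7634i, 3.4271-1.7634i, 0.0729-2.8532i]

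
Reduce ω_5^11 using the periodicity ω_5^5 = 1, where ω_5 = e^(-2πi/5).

Since ω_5^5 = 1, powers reduce modulo 5.
11 mod 5 = 1
So ω_5^11 = ω_5^1 = e^(-2πi·1/5)

ω_5^11 = ω_5^1 = 0.3090-0.9511i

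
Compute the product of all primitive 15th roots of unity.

The primitive 15th roots of unity are ω_15^k for k coprime to 15: k ∈ {1, 2, 4, 7, 8, 11, 13, 14}
Their product equals the constant term of the cyclotomic polynomial Φ_15(x) up to sign.
For n ≥ 3, the product of all primitive nth roots of unity is 1. (For n=1 it is 1; for n=2 it is -1.)

1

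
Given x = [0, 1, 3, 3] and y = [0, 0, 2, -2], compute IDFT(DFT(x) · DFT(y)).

(x ⊛ y)[n] = Σ(m=0 to 3) x[m] · y[(n-m) mod 4]

Computing each output sample:
(x ⊛ y)[0] = 4
(x ⊛ y)[1] = 0
(x ⊛ y)[2] = -6
(x ⊛ y)[3] = 2

x ⊛ y = [4, 0, -6, 2]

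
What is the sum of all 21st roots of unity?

Sum of all nth roots of unity equals 0 for n > 1 (geometric series with r ≠ 1).

0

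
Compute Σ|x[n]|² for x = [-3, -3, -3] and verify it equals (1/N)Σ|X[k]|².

Time domain:
Σ|x[n]|² = |-3|² + |-3|² + |-3|² = 27.0000

Frequency domain:
(1/3)Σ|X[k]|² = (1/3)(|-9|² + |0|² + |0|²) = (1/3)·81.0000 = 27.0000

Both sides agree, confirming Parseval's theorem.

Σ|x[n]|² = (1/N)Σ|X[k]|² = 27.0000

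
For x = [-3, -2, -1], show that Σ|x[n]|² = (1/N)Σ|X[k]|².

Time domain:
Σ|x[n]|² = |-3|² + |-2|² + |-1|² = 14.0000

Frequency domain:
(1/3)Σ|X[k]|² = (1/3)(|-6|² + |-1.5000+0.8660i|² + |-1.5000-0.8660i|²) = (1/3)·42.0000 = 14.0000

Both sides agree, confirming Parseval's theorem.

Σ|x[n]|² = (1/N)Σ|X[k]|² = 14.0000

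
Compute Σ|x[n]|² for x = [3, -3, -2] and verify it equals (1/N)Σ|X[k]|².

Time domain:
Σ|x[n]|² = |3|² + |-3|² + |-2|² = 22.0000

Frequency domain:
(1/3)Σ|X[k]|² = (1/3)(|-2|² + |5.5000+0.8660i|² + |5.5000-0.8660i|²) = (1/3)·66.0000 = 22.0000

Both sides agree, confirming Parseval's theorem.

Σ|x[n]|² = (1/N)Σ|X[k]|² = 22.0000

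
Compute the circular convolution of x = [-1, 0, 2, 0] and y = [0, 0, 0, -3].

(x ⊛ y)[n] = Σ(m=0 to 3) x[m] · y[(n-m) mod 4]

Computing each output sample:
(x ⊛ y)[0] = 0
(x ⊛ y)[1] = -6
(x ⊛ y)[2] = 0
(x ⊛ y)[3] = 3

x ⊛ y = [0, -6, 0, 3]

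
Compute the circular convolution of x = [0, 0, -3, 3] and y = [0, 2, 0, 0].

(x ⊛ y)[n] = Σ(m=0 to 3) x[m] · y[(n-m) mod 4]

Computing each output sample:
(x ⊛ y)[0] = 6
(x ⊛ y)[1] = 0
(x ⊛ y)[2] = 0
(x ⊛ y)[3] = -6

x ⊛ y = [6, 0, 0, -6]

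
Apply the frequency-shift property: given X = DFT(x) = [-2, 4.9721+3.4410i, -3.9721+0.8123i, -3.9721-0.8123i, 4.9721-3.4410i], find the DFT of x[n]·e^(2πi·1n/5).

Modulation property: DFT(ω_5^(-1n)·x[n]) = X[(k-1) mod 5], so circularly shift X by 1 positions.

X[k-1] = [4.9721-3.4410i, -2, 4.9721+3.4410i, -3.9721+0.8123i, -3.9721-0.8123i]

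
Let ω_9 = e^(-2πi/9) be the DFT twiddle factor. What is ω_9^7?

ω_9^7 = e^(-2πi·7/9)
= cos(-2π·7/9) + i·sin(-2π·7/9)
= cos(-14π/9) + i·sin(-14π/9)

ω_9^7 = cos(-14π/9) + i·sin(-14π/9) = 0.1736+0.9848i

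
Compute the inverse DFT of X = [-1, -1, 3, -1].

x[n] = (1/4) Σ(k=0 to 3) X[k] · e^(2πikn/4)

Computing each x[n]:
x[0] = 0
x[1] = -1
x[2] = 1
x[3] = -1

x = [0, -1, 1, -1]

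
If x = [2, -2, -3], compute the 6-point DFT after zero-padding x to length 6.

Original 3-point DFT: [-3, 4.5000-0.8660i, 4.5000+0.8660i]
Zero-padded 6-point DFT provides frequency interpolation.

DFT_6([x, 0, ...]) = [-3, 2.5000+4.3301i, 4.5000-0.8660i, 1, 4.5000+0.8660i, 2.5000-4.3301i]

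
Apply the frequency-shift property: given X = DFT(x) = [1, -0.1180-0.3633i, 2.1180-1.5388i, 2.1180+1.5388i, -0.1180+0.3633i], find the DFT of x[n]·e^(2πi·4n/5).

Modulation property: DFT(ω_5^(-4n)·x[n]) = X[(k-4) mod 5], so circularly shift X by 4 positions.

X[k-4] = [-0.1180-0.3633i, 2.1180-1.5388i, 2.1180+1.5388i, -0.1180+0.3633i, 1]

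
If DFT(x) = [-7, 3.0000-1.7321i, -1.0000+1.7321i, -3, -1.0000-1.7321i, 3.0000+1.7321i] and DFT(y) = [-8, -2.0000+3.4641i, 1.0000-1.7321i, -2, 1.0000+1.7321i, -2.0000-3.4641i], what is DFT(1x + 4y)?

By linearity: DFT(1x + 4y) = 1·DFT(x) + 4·DFT(y)
= 1·[-7, 3.0000-1.7321i, -1.0000+1.7321i, -3, -1.0000-1.7321i, 3.0000+1.7321i] + 4·[-8, -2.0000+3.4641i, 1.0000-1.7321i, -2, 1.0000+1.7321i, -2.0000-3.4641i]

Computing element-wise:
Z[0] = 1·(-7) + 4·(-8) = -39
Z[1] = 1·(3.0000-1.7321i) + 4·(-2.0000+3.4641i) = -5.0000+12.1243i
Z[2] = 1·(-1.0000+1.7321i) + 4·(1.0000-1.7321i) = 3.0000-5.1963i
Z[3] = 1·(-3) + 4·(-2) = -11
Z[4] = 1·(-1.0000-1.7321i) + 4·(1.0000+1.7321i) = 3.0000+5.1963i
Z[5] = 1·(3.0000+1.7321i) + 4·(-2.0000-3.4641i) = -5.0000-12.1243i

DFT(1x + 4y) = 1·X + 4·Y = [-39, -5.0000+12.1243i, 3.0000-5.1963i, -11, 3.0000+5.1963i, -5.0000-12.1243i]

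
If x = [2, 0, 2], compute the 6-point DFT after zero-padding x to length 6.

Original 3-point DFT: [4, 1.0000+1.7321i, 1.0000-1.7321i]
Zero-padded 6-point DFT provides frequency interpolation.

DFT_6([x, 0, ...]) = [4, 1.0000-1.7321i, 1.0000+1.7321i, 4, 1.0000-1.7321i, 1.0000+1.7321i]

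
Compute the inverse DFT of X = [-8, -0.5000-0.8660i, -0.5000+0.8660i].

x[n] = (1/3) Σ(k=0 to 2) X[k] · e^(2πikn/3)

Computing each x[n]:
x[0] = -3
x[1] = -2
x[2] = -3

x = [-3, -2, -3]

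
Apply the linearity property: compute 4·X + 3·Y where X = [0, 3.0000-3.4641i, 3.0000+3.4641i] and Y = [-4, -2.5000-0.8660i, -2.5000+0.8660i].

By linearity: DFT(4x + 3y) = 4·DFT(x) + 3·DFT(y)
= 4·[0, 3.0000-3.4641i, 3.0000+3.4641i] + 3·[-4, -2.5000-0.8660i, -2.5000+0.8660i]

Computing element-wise:
Z[0] = 4·(0) + 3·(-4) = -12
Z[1] = 4·(3.0000-3.4641i) + 3·(-2.5000-0.8660i) = 4.5000-16.4544i
Z[2] = 4·(3.0000+3.4641i) + 3·(-2.5000+0.8660i) = 4.5000+16.4544i

DFT(4x + 3y) = 4·X + 3·Y = [-12, 4.5000-16.4544i, 4.5000+16.4544i]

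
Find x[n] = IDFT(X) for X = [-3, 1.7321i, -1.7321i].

x[n] = (1/3) Σ(k=0 to 2) X[k] · e^(2πikn/3)

Computing each x[n]:
x[0] = -1
x[1] = -2
x[2] = 0

x = [-1, -2, 0]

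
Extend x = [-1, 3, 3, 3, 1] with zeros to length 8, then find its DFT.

Original 5-point DFT: [9, -4.6180-1.9021i, -2.3820-1.1756i, -2.3820+1.1756i, -4.6180+1.9021i]
Zero-padded 8-point DFT provides frequency interpolation.

DFT_8([x, 0, ...]) = [9, -2.0000-7.2426i, -3, -2.0000-1.2426i, -3, -2.0000+1.2426i, -3, -2.0000+7.2426i]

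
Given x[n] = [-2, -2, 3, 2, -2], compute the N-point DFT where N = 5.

X[k] = Σ(n=0 to 4) x[n] · ω_5^(nk)
where ω_5 = e^(-2πi/5)

Computing each X[k]:
X[0] = -1
X[1] = -7.2812-0.5878i
X[2] = 2.7812+0.9511i
X[3] = 2.7812-0.9511i
X[4] = -7.2812+0.5878i

X = [-1, -7.2812-0.5878i, 2.7812+0.9511i, 2.7812-0.9511i, -7.2812+0.5878i]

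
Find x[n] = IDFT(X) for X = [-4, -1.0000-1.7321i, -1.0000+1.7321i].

x[n] = (1/3) Σ(k=0 to 2) X[k] · e^(2πikn/3)

Computing each x[n]:
x[0] = -2
x[1] = 0
x[2] = -2

x = [-2, 0, -2]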